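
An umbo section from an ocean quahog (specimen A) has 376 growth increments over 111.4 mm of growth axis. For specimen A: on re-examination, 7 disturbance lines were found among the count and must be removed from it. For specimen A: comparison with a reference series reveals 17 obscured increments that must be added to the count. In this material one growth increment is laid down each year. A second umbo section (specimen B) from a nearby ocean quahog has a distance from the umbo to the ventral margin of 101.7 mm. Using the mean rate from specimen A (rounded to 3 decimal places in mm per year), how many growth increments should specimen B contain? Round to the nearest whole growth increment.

352 growth increments

Specimen A: true growth increment count = 376 − 7 + 17 = 386.
A: Mean rate = 111.4 mm / 386 years ≈ 0.289 mm per year.
Specimen B: 101.7 mm / 0.289 mm per year = 351.90 years ≈ 352 growth increments.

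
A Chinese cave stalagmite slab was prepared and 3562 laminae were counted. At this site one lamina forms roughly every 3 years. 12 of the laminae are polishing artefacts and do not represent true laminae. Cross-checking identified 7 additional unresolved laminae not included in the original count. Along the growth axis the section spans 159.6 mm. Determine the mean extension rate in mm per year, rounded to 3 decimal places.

0.015 mm per year

Adjusted count: 3562 − 12 + 7 = 3557 laminae.
3557 laminae at 3 years each span 3557 × 3 = 10671 years.
159.6 mm over 10671 years gives 159.6 / 10671 ≈ 0.015 mm per year.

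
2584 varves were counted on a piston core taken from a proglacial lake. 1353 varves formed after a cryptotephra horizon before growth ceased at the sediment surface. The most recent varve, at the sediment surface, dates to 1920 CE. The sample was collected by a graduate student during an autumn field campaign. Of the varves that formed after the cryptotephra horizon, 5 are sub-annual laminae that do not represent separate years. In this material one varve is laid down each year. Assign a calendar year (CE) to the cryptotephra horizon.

There are 1353 varves younger than the cryptotephra horizon.
Removing the 5 false varves leaves 1353 − 5 = 1348 true varves beyond the cryptotephra horizon.
Counting back 1348 years from 1920 CE places the cryptotephra horizon in 1920 − 1348 = 572 CE.

572 CE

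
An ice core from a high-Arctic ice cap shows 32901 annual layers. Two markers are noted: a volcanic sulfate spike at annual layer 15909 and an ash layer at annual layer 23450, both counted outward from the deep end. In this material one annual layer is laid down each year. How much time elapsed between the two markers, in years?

7541 years

23450 − 15909 = 7541 annual layers lie between the two events.
One annual layer per year makes the interval 7541 years.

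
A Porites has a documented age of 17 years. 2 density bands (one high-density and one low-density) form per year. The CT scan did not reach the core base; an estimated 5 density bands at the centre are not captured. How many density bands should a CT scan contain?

29 density bands

With 2 density bands per year, 17 years would produce 17 × 2 = 34 density bands.
Subtracting the 5 density bands not captured gives 34 − 5 = 29 density bands in the record.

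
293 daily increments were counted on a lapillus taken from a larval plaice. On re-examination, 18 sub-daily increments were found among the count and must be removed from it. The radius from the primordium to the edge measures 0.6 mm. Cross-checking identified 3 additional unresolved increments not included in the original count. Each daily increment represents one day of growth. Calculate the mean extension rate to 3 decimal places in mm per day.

0.002 mm per day

Adjusted count: 293 − 18 + 3 = 278 daily increments.
0.6 mm over 278 days gives 0.6 / 278 ≈ 0.002 mm per day.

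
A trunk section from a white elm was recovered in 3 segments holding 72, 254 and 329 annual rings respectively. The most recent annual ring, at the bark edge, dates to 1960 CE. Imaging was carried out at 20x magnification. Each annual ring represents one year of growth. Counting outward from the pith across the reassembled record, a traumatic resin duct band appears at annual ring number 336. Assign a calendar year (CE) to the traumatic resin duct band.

1641 CE

Total annual rings = 72 + 254 + 329 = 655.
Between annual ring 336 and the bark edge there are 655 − 336 = 319 annual rings.
Counting back 319 years from 1960 CE places the traumatic resin duct band in 1960 − 319 = 1641 CE.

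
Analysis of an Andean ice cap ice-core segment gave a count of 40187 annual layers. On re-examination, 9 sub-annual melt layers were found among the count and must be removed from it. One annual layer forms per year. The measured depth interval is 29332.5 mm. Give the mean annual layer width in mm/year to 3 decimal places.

True annual layer count = 40187 − 9 = 40178.
29332.5 mm over 40178 years gives 29332.5 / 40178 ≈ 0.730 mm/year.

0.730 mm/year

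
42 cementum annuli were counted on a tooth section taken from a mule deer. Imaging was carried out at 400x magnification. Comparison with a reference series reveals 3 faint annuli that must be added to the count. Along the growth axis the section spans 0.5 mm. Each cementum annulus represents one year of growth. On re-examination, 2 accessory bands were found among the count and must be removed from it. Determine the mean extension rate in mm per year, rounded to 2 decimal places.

Adjusted count: 42 − 2 + 3 = 43 cementum annuli.
Extension rate ≈ 0.5 / 43 = 0.01 mm per year.

0.01 mm per year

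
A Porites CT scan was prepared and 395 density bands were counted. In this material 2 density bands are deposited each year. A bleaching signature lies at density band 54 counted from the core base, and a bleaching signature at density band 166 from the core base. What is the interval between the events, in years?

Separation: 166 − 54 = 112 density bands.
With 2 density bands per year, 112 / 2 = 56 years.

56 years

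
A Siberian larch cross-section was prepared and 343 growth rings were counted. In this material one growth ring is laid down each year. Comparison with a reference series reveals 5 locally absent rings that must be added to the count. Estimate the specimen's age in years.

True growth ring count = 343 + 5 = 348.
One growth ring per year makes the duration 348 years.

348 years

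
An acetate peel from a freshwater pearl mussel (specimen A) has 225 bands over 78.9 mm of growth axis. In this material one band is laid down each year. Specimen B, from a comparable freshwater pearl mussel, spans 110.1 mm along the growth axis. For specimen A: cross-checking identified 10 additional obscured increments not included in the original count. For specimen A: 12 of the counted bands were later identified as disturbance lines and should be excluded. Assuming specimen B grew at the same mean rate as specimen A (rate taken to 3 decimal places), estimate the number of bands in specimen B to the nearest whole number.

311 bands

Specimen A: adjusted count: 225 − 12 + 10 = 223 bands.
A: Mean rate = 78.9 mm / 223 years ≈ 0.354 mm/year.
Specimen B: 110.1 mm / 0.354 mm per year = 311.02 years ≈ 311 bands.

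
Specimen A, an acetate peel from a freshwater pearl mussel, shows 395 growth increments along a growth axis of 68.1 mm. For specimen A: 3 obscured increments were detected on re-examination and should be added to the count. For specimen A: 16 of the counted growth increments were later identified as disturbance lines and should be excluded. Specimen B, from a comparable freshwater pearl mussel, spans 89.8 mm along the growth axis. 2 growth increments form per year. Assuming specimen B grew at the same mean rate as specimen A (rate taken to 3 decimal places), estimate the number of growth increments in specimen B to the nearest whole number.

Specimen A: adjusted count: 395 − 16 + 3 = 382 growth increments.
Specimen A: dividing by 2 growth increments per year: 382 / 2 = 191 years.
A: Mean rate = 68.1 mm / 191 years ≈ 0.357 mm/year.
For B, 89.8 / 0.357 = 251.54 years; at 2 growth increments per year that is 251.54 × 2 ≈ 503 growth increments.

503 growth increments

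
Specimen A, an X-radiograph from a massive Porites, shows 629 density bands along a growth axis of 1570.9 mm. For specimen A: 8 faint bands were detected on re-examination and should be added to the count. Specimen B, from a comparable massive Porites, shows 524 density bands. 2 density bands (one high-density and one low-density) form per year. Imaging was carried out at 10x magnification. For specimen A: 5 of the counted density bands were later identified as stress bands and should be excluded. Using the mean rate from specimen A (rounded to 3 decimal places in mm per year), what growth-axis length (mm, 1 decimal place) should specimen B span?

Specimen A: correcting the raw count gives 629 − 5 + 8 = 632 true density bands.
Specimen A: 632 density bands at 2 per year is 632 / 2 = 316 years.
A: 1570.9 mm over 316 years gives 1570.9 / 316 ≈ 4.971 mm per year.
Specimen B: dividing by 2 density bands per year: 524 / 2 = 262 years. Length of B = 4.971 × 262 = 1302.4 mm.

1302.4 mm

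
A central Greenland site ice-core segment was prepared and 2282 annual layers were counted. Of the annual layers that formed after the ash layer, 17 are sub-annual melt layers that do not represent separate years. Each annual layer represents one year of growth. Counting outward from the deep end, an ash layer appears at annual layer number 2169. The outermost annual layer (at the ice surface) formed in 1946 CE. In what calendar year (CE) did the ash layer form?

The ash layer sits at annual layer 2169 from the deep end, so 2282 − 2169 = 113 annual layers formed after it.
Excluding 17 false annual layers: 113 − 17 = 96.
1946 − 96 = 1850 CE.

1850 CE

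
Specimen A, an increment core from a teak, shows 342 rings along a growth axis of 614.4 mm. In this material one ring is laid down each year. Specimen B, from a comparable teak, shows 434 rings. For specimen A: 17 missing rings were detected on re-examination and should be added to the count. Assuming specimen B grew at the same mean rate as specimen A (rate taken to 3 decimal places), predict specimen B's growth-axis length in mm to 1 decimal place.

Specimen A: adjusted count: 342 + 17 = 359 rings.
A: Extension rate ≈ 614.4 / 359 = 1.711 mm/year.
Length of B = 1.711 × 434 = 742.6 mm.

742.6 mm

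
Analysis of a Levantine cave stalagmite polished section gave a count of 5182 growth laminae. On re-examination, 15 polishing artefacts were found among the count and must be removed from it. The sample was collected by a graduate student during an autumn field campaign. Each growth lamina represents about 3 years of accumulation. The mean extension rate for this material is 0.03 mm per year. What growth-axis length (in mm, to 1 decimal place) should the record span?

465.0 mm

Correcting the raw count gives 5182 − 15 = 5167 true growth laminae.
5167 growth laminae at 3 years each span 5167 × 3 = 15501 years.
Length ≈ 0.03 × 15501 = 465.0 mm.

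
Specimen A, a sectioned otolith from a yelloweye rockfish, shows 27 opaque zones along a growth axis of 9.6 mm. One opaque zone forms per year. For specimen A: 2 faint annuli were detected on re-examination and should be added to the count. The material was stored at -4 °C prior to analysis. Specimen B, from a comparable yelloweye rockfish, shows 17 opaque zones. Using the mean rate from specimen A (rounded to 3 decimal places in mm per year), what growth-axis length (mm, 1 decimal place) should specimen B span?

5.6 mm

Specimen A: after corrections the count is 27 + 2 = 29 opaque zones.
A: Mean rate = 9.6 mm / 29 years ≈ 0.331 mm per year.
Length of B = 0.331 × 17 = 5.6 mm.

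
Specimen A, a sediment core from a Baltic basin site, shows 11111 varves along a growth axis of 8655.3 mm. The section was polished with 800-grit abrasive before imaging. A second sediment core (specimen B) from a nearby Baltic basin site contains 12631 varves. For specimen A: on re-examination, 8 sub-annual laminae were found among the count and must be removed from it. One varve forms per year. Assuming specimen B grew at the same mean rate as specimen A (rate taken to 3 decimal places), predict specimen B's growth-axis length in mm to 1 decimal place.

Specimen A: adjusted count: 11111 − 8 = 11103 varves.
A: Extension rate ≈ 8655.3 / 11103 = 0.780 mm/yr.
For B, 0.780 mm/year × 12631 years = 9852.2 mm.

9852.2 mm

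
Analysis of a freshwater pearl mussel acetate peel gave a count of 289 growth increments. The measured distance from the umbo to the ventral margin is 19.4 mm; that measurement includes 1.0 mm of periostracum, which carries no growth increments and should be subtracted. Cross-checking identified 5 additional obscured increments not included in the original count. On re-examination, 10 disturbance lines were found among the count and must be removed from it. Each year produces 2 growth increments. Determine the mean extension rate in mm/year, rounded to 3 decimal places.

True growth increment count = 289 − 10 + 5 = 284.
284 growth increments at 2 per year is 284 / 2 = 142 years.
Removing the 1.0 mm offcut leaves 19.4 − 1.0 = 18.4 mm.
Mean rate = 18.4 mm / 142 years ≈ 0.130 mm/year.

0.130 mm/year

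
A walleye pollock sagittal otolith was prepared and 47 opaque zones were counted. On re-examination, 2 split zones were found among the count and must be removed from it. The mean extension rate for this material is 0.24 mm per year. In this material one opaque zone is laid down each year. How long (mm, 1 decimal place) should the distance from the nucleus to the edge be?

True opaque zone count = 47 − 2 = 45.
Predicted length = 0.24 mm/year × 45 years = 10.8 mm.

10.8 mm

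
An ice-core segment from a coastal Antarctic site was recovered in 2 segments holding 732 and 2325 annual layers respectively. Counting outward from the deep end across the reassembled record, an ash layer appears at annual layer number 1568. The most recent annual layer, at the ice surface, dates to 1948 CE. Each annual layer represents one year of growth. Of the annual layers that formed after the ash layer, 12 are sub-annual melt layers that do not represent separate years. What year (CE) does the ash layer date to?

Total annual layers = 732 + 2325 = 3057.
Between annual layer 1568 and the ice surface there are 3057 − 1568 = 1489 annual layers.
Removing the 12 false annual layers leaves 1489 − 12 = 1477 true annual layers beyond the ash layer.
The annual layer at the ice surface is 1948 CE, so the ash layer dates to 1948 − 1477 = 471 CE.

471 CE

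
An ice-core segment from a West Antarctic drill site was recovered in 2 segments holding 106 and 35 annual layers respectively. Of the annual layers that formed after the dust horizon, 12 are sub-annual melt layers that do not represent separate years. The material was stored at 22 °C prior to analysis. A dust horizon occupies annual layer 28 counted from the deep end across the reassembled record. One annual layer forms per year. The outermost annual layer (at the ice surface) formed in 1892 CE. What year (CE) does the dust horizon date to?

1791 CE

Total annual layers = 106 + 35 = 141.
Between annual layer 28 and the ice surface there are 141 − 28 = 113 annual layers.
113 − 12 false = 101 true annual layers after the dust horizon.
The annual layer at the ice surface is 1892 CE, so the dust horizon dates to 1892 − 101 = 1791 CE.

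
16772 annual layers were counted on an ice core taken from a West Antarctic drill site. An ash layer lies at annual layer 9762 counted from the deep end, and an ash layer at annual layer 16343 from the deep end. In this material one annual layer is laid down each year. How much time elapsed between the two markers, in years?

Separation: 16343 − 9762 = 6581 annual layers.
That is 6581 years at one annual layer per year.

6581 years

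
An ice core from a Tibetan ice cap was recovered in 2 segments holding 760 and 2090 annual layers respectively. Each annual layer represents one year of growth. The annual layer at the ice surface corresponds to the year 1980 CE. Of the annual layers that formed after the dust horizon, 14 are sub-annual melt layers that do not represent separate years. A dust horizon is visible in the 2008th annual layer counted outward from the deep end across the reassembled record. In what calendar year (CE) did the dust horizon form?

Total annual layers = 760 + 2090 = 2850.
The dust horizon sits at annual layer 2008 from the deep end, so 2850 − 2008 = 842 annual layers formed after it.
Removing the 14 false annual layers leaves 842 − 14 = 828 true annual layers beyond the dust horizon.
Counting back 828 years from 1980 CE places the dust horizon in 1980 − 828 = 1152 CE.

1152 CE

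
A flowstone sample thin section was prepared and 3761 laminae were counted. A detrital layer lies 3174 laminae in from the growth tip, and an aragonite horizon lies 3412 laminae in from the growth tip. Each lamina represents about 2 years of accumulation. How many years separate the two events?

The two markers are separated by 3412 − 3174 = 238 laminae.
Multiplying by 2 years per lamina: 238 × 2 = 476 years.

476 years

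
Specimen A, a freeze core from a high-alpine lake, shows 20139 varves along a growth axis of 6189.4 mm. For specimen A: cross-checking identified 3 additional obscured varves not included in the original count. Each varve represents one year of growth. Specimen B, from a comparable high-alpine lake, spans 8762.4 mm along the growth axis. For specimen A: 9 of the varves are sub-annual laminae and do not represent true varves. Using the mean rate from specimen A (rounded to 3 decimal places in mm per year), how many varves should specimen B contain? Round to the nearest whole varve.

28542 varves

Specimen A: adjusted count: 20139 − 9 + 3 = 20133 varves.
A: Extension rate ≈ 6189.4 / 20133 = 0.307 mm/year.
For B, 8762.4 / 0.307 = 28542.02 years ≈ 28542 varves.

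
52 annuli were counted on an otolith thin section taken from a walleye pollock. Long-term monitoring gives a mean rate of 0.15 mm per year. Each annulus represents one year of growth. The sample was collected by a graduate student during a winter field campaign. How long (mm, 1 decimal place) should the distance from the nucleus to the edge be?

The record spans 52 years at 0.15 mm per year.
52 years at 0.15 mm/year gives 0.15 × 52 = 7.8 mm.

7.8 mm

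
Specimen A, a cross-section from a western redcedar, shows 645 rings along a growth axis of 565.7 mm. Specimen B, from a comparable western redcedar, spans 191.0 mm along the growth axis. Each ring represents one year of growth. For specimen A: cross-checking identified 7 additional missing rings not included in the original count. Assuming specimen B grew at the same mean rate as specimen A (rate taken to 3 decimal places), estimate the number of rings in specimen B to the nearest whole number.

Specimen A: correcting the raw count gives 645 + 7 = 652 true rings.
A: Extension rate ≈ 565.7 / 652 = 0.868 mm/year.
Specimen B: 191.0 mm / 0.868 mm per year = 220.05 years ≈ 220 rings.

220 rings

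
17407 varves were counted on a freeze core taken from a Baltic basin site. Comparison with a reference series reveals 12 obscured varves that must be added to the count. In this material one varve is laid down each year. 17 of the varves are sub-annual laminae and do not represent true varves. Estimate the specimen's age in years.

Adjusted count: 17407 − 17 + 12 = 17402 varves.
With a one-to-one varve periodicity this is 17402 years.

17402 years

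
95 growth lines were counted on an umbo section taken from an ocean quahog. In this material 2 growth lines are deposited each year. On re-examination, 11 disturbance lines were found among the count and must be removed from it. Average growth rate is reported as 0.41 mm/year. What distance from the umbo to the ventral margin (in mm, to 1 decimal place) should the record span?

17.2 mm

Adjusted count: 95 − 11 = 84 growth lines.
84 growth lines at 2 per year is 84 / 2 = 42 years.
Length ≈ 0.41 × 42 = 17.2 mm.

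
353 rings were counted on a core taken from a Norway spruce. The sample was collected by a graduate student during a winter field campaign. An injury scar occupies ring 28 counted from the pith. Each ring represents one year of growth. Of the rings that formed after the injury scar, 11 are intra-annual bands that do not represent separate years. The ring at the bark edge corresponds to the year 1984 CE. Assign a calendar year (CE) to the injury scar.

353 − 28 = 325 rings lie beyond the injury scar toward the bark edge.
Excluding 11 false rings: 325 − 11 = 314.
The ring at the bark edge is 1984 CE, so the injury scar dates to 1984 − 314 = 1670 CE.

1670 CE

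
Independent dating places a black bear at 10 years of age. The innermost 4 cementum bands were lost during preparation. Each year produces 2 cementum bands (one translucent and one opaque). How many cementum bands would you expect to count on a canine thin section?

Expected cementum bands: 10 × 2 = 20.
Less the 4 uncaptured cementum bands: 20 − 4 = 16.

16 cementum bands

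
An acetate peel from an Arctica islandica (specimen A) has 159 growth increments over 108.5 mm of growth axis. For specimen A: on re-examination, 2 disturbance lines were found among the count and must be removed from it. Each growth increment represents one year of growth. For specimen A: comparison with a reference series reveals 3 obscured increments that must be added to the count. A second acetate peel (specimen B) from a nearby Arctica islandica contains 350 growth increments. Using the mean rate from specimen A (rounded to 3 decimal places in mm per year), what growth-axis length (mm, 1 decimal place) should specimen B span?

Specimen A: correcting the raw count gives 159 − 2 + 3 = 160 true growth increments.
A: Extension rate ≈ 108.5 / 160 = 0.678 mm per year.
For B, 0.678 mm/year × 350 years = 237.3 mm.

237.3 mm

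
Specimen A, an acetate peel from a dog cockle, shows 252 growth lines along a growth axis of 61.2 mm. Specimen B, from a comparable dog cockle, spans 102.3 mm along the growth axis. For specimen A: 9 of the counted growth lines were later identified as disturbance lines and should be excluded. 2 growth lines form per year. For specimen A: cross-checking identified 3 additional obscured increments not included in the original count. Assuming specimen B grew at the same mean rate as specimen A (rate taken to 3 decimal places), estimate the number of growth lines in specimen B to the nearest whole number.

411 growth lines

Specimen A: correcting the raw count gives 252 − 9 + 3 = 246 true growth lines.
Specimen A: dividing by 2 growth lines per year: 246 / 2 = 123 years.
A: 61.2 mm over 123 years gives 61.2 / 123 ≈ 0.498 mm per year.
For B, 102.3 / 0.498 = 205.42 years; at 2 growth lines per year that is 205.42 × 2 ≈ 411 growth lines.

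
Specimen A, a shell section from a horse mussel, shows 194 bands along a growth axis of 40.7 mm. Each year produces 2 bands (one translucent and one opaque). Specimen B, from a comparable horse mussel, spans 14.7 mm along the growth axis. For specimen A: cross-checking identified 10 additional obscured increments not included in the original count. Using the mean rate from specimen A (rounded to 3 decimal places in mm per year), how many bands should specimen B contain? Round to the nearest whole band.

Specimen A: after corrections the count is 194 + 10 = 204 bands.
Specimen A: with 2 bands per year, 204 / 2 = 102 years.
A: 40.7 mm over 102 years gives 40.7 / 102 ≈ 0.399 mm/yr.
Specimen B: 14.7 mm / 0.399 mm per year = 36.84 years; at 2 bands per year that is 36.84 × 2 ≈ 74 bands.

74 bands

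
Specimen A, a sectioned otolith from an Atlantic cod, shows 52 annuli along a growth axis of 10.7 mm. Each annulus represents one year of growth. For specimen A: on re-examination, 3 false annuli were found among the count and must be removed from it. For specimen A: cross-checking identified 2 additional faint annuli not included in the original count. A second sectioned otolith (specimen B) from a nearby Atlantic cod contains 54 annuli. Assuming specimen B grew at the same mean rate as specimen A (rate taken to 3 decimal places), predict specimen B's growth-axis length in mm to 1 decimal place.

Specimen A: after corrections the count is 52 − 3 + 2 = 51 annuli.
A: Mean rate = 10.7 mm / 51 years ≈ 0.210 mm per year.
Length of B = 0.210 × 54 = 11.3 mm.

11.3 mm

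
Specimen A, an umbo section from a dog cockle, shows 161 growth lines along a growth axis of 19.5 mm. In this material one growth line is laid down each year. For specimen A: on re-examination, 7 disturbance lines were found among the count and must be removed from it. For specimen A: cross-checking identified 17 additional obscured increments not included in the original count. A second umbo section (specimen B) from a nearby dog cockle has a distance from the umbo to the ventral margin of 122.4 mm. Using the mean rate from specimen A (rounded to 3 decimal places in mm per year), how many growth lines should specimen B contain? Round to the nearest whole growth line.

1074 growth lines

Specimen A: correcting the raw count gives 161 − 7 + 17 = 171 true growth lines.
A: Extension rate ≈ 19.5 / 171 = 0.114 mm/year.
For B, 122.4 / 0.114 = 1073.68 years ≈ 1074 growth lines.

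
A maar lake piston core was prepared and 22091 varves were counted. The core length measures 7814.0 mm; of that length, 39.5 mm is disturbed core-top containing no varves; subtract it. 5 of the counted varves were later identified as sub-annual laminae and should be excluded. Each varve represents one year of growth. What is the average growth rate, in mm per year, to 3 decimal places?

Correcting the raw count gives 22091 − 5 = 22086 true varves.
Net length = 7814.0 − 39.5 = 7774.5 mm.
Mean rate = 7774.5 mm / 22086 years ≈ 0.352 mm per year.

0.352 mm per year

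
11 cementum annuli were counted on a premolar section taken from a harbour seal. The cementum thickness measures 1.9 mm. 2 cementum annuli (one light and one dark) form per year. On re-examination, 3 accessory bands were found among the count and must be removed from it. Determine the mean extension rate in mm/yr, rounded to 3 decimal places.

0.475 mm/yr

After corrections the count is 11 − 3 = 8 cementum annuli.
With 2 cementum annuli per year, 8 / 2 = 4 years.
Mean rate = 1.9 mm / 4 years ≈ 0.475 mm/yr.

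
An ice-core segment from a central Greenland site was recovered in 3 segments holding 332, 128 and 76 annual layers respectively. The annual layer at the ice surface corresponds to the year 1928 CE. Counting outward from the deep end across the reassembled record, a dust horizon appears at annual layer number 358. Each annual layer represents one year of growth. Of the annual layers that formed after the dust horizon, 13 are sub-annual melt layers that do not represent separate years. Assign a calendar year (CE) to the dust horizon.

Total annual layers = 332 + 128 + 76 = 536.
536 − 358 = 178 annual layers lie beyond the dust horizon toward the ice surface.
178 − 13 false = 165 true annual layers after the dust horizon.
The annual layer at the ice surface is 1928 CE, so the dust horizon dates to 1928 − 165 = 1763 CE.

1763 CE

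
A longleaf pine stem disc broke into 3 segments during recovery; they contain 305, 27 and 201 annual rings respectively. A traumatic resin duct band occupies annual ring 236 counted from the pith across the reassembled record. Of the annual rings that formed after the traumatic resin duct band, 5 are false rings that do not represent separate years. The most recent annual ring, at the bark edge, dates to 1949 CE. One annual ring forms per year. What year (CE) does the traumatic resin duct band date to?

1657 CE

Total annual rings = 305 + 27 + 201 = 533.
Between annual ring 236 and the bark edge there are 533 − 236 = 297 annual rings.
Removing the 5 false annual rings leaves 297 − 5 = 292 true annual rings beyond the traumatic resin duct band.
1949 − 292 = 1657 CE.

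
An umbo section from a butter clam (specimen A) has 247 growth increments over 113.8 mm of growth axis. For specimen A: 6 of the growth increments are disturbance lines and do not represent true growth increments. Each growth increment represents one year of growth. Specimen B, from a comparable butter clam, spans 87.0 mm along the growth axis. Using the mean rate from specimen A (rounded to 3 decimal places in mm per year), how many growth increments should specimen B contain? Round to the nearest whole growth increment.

184 growth increments

Specimen A: true growth increment count = 247 − 6 = 241.
A: Mean rate = 113.8 mm / 241 years ≈ 0.472 mm per year.
B spans 87.0 / 0.472 = 184.32 years ≈ 184 growth increments.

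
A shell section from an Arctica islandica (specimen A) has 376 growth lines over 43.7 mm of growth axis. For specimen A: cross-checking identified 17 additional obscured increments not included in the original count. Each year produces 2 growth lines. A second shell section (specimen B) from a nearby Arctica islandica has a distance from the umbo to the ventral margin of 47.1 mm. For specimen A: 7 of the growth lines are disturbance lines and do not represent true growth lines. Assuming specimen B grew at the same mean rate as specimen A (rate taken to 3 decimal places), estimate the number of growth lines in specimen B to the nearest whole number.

417 growth lines

Specimen A: adjusted count: 376 − 7 + 17 = 386 growth lines.
Specimen A: 386 growth lines at 2 per year is 386 / 2 = 193 years.
A: Mean rate = 43.7 mm / 193 years ≈ 0.226 mm per year.
For B, 47.1 / 0.226 = 208.41 years; at 2 growth lines per year that is 208.41 × 2 ≈ 417 growth lines.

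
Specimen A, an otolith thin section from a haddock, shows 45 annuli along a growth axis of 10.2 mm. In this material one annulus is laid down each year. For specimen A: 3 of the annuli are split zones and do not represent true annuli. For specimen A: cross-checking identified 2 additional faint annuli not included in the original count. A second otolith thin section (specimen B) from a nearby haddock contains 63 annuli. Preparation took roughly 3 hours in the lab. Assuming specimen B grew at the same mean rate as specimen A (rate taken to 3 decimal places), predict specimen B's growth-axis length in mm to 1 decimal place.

Specimen A: true annulus count = 45 − 3 + 2 = 44.
A: Extension rate ≈ 10.2 / 44 = 0.232 mm per year.
B's length ≈ 0.232 × 63 = 14.6 mm.

14.6 mm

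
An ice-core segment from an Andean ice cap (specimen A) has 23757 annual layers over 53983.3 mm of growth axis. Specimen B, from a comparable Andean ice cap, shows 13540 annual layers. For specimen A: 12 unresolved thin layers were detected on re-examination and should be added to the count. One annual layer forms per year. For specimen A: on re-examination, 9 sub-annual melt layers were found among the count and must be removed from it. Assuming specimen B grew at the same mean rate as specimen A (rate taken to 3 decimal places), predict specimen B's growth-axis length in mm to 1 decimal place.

30762.9 mm

Specimen A: correcting the raw count gives 23757 − 9 + 12 = 23760 true annual layers.
A: Mean rate = 53983.3 mm / 23760 years ≈ 2.272 mm/year.
For B, 2.272 mm/year × 13540 years = 30762.9 mm.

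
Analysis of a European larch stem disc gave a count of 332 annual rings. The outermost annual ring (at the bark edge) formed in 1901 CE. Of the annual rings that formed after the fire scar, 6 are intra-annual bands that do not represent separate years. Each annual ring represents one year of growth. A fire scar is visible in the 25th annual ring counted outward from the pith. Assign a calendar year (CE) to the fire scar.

Between annual ring 25 and the bark edge there are 332 − 25 = 307 annual rings.
Excluding 6 false annual rings: 307 − 6 = 301.
The annual ring at the bark edge is 1901 CE, so the fire scar dates to 1901 − 301 = 1600 CE.

1600 CE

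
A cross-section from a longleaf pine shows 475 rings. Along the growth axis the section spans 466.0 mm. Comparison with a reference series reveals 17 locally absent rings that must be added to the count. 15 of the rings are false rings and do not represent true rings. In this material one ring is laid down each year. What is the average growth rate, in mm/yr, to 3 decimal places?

Adjusted count: 475 − 15 + 17 = 477 rings.
466.0 mm over 477 years gives 466.0 / 477 ≈ 0.977 mm/yr.

0.977 mm/yr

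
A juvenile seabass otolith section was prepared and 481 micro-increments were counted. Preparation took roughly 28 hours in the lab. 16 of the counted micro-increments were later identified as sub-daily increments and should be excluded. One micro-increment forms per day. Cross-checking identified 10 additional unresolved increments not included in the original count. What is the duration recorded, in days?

True micro-increment count = 481 − 16 + 10 = 475.
At one micro-increment per day, that is 475 days.

475 d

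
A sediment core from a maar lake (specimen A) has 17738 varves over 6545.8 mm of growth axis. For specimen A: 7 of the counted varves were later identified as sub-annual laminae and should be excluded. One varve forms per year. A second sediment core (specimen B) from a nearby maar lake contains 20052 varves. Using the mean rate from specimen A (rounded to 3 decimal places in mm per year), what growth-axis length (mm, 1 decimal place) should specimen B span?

7399.2 mm

Specimen A: adjusted count: 17738 − 7 = 17731 varves.
A: Extension rate ≈ 6545.8 / 17731 = 0.369 mm/yr.
For B, 0.369 mm/year × 20052 years = 7399.2 mm.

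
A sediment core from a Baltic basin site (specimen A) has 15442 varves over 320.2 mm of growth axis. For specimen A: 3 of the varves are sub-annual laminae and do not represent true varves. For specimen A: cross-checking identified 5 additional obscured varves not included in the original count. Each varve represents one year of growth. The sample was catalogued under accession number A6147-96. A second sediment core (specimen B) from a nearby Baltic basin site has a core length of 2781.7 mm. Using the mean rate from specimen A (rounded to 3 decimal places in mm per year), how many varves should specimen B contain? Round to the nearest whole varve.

132462 varves

Specimen A: after corrections the count is 15442 − 3 + 5 = 15444 varves.
A: Extension rate ≈ 320.2 / 15444 = 0.021 mm/year.
Specimen B: 2781.7 mm / 0.021 mm per year = 132461.90 years ≈ 132462 varves.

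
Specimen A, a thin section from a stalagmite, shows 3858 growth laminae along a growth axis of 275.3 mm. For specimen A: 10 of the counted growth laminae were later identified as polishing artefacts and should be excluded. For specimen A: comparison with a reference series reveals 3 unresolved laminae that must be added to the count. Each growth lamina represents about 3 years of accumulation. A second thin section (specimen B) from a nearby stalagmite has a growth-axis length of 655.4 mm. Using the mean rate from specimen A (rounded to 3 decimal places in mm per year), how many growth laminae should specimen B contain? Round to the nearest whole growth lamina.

Specimen A: correcting the raw count gives 3858 − 10 + 3 = 3851 true growth laminae.
Specimen A: 3851 growth laminae at 3 years each span 3851 × 3 = 11553 years.
A: Extension rate ≈ 275.3 / 11553 = 0.024 mm/yr.
For B, 655.4 / 0.024 = 27308.33 years; at 3 years per growth lamina that is 27308.33 / 3 ≈ 9103 growth laminae.

9103 growth laminae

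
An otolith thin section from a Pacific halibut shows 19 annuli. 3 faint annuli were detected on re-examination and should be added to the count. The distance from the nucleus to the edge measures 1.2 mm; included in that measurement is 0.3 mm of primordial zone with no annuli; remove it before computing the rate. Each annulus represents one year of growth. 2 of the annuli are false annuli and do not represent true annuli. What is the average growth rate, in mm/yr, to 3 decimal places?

0.045 mm/yr

Correcting the raw count gives 19 − 2 + 3 = 20 true annuli.
Removing the 0.3 mm offcut leaves 1.2 − 0.3 = 0.9 mm.
Mean rate = 0.9 mm / 20 years ≈ 0.045 mm/yr.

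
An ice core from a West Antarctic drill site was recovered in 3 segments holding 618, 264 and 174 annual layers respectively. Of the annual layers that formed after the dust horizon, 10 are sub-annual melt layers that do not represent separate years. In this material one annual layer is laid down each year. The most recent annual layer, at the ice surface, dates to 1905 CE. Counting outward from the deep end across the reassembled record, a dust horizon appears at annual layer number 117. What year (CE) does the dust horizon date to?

976 CE

Total annual layers = 618 + 264 + 174 = 1056.
The dust horizon sits at annual layer 117 from the deep end, so 1056 − 117 = 939 annual layers formed after it.
Removing the 10 false annual layers leaves 939 − 10 = 929 true annual layers beyond the dust horizon.
Counting back 929 years from 1905 CE places the dust horizon in 1905 − 929 = 976 CE.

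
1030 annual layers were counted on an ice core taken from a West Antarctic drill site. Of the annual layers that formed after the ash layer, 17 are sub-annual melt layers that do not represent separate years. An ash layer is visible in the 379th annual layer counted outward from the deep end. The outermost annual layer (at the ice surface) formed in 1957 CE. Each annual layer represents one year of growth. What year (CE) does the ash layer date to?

1323 CE

Between annual layer 379 and the ice surface there are 1030 − 379 = 651 annual layers.
651 − 17 false = 634 true annual layers after the ash layer.
Counting back 634 years from 1957 CE places the ash layer in 1957 − 634 = 1323 CE.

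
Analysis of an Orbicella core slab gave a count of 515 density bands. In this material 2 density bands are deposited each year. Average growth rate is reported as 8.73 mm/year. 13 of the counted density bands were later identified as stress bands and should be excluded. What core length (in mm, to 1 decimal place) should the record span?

2191.2 mm

Correcting the raw count gives 515 − 13 = 502 true density bands.
502 density bands at 2 per year is 502 / 2 = 251 years.
Predicted length = 8.73 mm/year × 251 years = 2191.2 mm.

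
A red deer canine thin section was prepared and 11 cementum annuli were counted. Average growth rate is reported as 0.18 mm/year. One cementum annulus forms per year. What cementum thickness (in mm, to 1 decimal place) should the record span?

2.0 mm

11 years of growth are recorded.
Length ≈ 0.18 × 11 = 2.0 mm.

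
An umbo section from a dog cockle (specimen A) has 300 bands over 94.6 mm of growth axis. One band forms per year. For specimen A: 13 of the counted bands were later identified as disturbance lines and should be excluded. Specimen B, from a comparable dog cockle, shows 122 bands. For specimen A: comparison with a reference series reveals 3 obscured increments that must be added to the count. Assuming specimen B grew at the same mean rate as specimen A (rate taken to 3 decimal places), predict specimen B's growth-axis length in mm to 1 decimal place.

39.8 mm

Specimen A: correcting the raw count gives 300 − 13 + 3 = 290 true bands.
A: Extension rate ≈ 94.6 / 290 = 0.326 mm per year.
B's length ≈ 0.326 × 122 = 39.8 mm.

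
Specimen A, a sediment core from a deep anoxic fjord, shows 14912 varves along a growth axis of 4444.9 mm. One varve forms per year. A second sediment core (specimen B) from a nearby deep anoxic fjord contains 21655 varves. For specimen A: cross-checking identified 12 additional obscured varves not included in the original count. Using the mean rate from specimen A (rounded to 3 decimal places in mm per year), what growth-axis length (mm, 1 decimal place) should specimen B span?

6453.2 mm

Specimen A: after corrections the count is 14912 + 12 = 14924 varves.
A: Mean rate = 4444.9 mm / 14924 years ≈ 0.298 mm per year.
B's length ≈ 0.298 × 21655 = 6453.2 mm.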